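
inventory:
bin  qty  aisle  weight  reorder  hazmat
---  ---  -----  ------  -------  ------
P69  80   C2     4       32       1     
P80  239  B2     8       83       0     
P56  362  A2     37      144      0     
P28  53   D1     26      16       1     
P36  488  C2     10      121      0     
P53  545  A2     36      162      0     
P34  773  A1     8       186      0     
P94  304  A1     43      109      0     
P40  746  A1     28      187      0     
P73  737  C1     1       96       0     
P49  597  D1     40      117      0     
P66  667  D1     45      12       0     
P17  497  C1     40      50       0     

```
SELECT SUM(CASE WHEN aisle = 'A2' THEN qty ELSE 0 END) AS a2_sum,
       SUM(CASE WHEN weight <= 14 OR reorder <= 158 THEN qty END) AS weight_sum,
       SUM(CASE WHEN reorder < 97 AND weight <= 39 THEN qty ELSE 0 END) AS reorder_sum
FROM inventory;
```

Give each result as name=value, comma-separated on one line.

a2_sum=907, weight_sum=4797, reorder_sum=1109

[a2_sum: aisle = 'A2']
bin=P69: ✗
bin=P80: ✗
bin=P56: ✓ → 362
bin=P28: ✗
bin=P36: ✗
bin=P53: ✓ → 545
bin=P34: ✗
bin=P94: ✗
bin=P40: ✗
bin=P73: ✗
bin=P49: ✗
bin=P66: ✗
bin=P17: ✗
a2_sum = 362 + 545 = 907
—
[weight_sum: weight <= 14 OR reorder <= 158]
bin=P69: ✓ → 80
bin=P80: ✓ → 239
bin=P56: ✓ → 362
bin=P28: ✓ → 53
bin=P36: ✓ → 488
bin=P53: ✗
bin=P34: ✓ → 773
bin=P94: ✓ → 304
bin=P40: ✗
bin=P73: ✓ → 737
bin=P49: ✓ → 597
bin=P66: ✓ → 667
bin=P17: ✓ → 497
weight_sum = 80 + 239 + 362 + 53 + 488 + 773 + 304 + 737 + 597 + 667 + 497 = 4797
—
[reorder_sum: reorder < 97 AND weight <= 39]
bin=P69: ✓ → 80
bin=P80: ✓ → 239
bin=P56: ✗
bin=P28: ✓ → 53
bin=P36: ✗
bin=P53: ✗
bin=P34: ✗
bin=P94: ✗
bin=P40: ✗
bin=P73: ✓ → 737
bin=P49: ✗
bin=P66: ✗
bin=P17: ✗
reorder_sum = 80 + 239 + 53 + 737 = 1109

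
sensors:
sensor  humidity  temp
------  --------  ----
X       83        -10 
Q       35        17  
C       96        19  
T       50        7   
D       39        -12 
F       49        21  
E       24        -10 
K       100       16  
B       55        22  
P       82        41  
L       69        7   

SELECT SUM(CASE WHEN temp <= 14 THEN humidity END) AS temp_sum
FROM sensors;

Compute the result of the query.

sensor=X: ✓ → 83
sensor=Q: ✗
sensor=C: ✗
sensor=T: ✓ → 50
sensor=D: ✓ → 39
sensor=F: ✗
sensor=E: ✓ → 24
sensor=K: ✗
sensor=B: ✗
sensor=P: ✗
sensor=L: ✓ → 69
temp_sum = 83 + 50 + 39 + 24 + 69 = 265

265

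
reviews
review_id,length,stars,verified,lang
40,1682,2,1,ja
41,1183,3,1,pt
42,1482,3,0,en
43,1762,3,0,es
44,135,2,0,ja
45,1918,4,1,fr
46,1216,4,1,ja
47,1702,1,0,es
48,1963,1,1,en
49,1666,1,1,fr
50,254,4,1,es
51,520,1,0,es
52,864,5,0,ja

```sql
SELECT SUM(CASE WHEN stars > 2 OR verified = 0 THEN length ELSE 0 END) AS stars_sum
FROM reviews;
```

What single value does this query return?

11036

review_id=40: ✗
review_id=41: ✓ → 1183
review_id=42: ✓ → 1482
review_id=43: ✓ → 1762
review_id=44: ✓ → 135
review_id=45: ✓ → 1918
review_id=46: ✓ → 1216
review_id=47: ✓ → 1702
review_id=48: ✗
review_id=49: ✗
review_id=50: ✓ → 254
review_id=51: ✓ → 520
review_id=52: ✓ → 864
stars_sum = 1183 + 1482 + 1762 + 135 + 1918 + 1216 + 1702 + 254 + 520 + 864 = 11036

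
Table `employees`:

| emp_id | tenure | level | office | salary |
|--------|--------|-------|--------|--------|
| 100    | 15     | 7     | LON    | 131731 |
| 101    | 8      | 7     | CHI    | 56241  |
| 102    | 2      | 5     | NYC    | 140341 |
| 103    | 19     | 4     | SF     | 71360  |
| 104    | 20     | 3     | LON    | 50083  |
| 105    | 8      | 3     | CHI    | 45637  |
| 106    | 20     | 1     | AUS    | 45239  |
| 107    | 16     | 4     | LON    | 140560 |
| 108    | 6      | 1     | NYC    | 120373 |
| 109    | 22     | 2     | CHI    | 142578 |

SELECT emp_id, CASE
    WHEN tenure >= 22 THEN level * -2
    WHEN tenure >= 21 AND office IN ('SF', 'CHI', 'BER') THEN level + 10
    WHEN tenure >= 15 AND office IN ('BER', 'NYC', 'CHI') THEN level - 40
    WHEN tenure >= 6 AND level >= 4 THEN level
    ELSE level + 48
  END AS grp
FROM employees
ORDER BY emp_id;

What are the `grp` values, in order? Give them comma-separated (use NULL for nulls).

emp_id=100: tenure >= 6 AND level >= 4 → 7
emp_id=101: tenure >= 6 AND level >= 4 → 7
emp_id=102: ELSE → 53
emp_id=103: tenure >= 6 AND level >= 4 → 4
emp_id=104: ELSE → 51
emp_id=105: ELSE → 51
emp_id=106: ELSE → 49
emp_id=107: tenure >= 6 AND level >= 4 → 4
emp_id=108: ELSE → 49
emp_id=109: tenure >= 22 → -4

7, 7, 53, 4, 51, 51, 49, 4, 49, -4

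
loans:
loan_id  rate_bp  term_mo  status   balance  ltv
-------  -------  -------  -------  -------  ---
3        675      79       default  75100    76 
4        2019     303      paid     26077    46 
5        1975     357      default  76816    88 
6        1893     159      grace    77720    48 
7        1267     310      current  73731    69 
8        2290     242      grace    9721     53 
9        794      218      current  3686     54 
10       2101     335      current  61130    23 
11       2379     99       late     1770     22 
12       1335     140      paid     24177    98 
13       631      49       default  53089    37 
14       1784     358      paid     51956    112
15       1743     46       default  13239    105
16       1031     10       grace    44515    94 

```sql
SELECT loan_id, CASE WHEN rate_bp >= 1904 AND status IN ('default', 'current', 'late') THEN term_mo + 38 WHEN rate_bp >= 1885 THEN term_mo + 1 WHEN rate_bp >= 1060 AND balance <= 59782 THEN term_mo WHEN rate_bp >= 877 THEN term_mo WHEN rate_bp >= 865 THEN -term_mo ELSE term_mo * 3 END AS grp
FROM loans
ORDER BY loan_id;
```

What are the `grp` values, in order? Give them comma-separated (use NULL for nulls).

loan_id=3: ELSE → 237
loan_id=4: rate_bp >= 1885 → 304
loan_id=5: rate_bp >= 1904 AND status IN ('default', 'current', 'late') → 395
loan_id=6: rate_bp >= 1885 → 160
loan_id=7: rate_bp >= 877 → 310
loan_id=8: rate_bp >= 1885 → 243
loan_id=9: ELSE → 654
loan_id=10: rate_bp >= 1904 AND status IN ('default', 'current', 'late') → 373
loan_id=11: rate_bp >= 1904 AND status IN ('default', 'current', 'late') → 137
loan_id=12: rate_bp >= 1060 AND balance <= 59782 → 140
loan_id=13: ELSE → 147
loan_id=14: rate_bp >= 1060 AND balance <= 59782 → 358
loan_id=15: rate_bp >= 1060 AND balance <= 59782 → 46
loan_id=16: rate_bp >= 877 → 10

237, 304, 395, 160, 310, 243, 654, 373, 137, 140, 147, 358, 46, 10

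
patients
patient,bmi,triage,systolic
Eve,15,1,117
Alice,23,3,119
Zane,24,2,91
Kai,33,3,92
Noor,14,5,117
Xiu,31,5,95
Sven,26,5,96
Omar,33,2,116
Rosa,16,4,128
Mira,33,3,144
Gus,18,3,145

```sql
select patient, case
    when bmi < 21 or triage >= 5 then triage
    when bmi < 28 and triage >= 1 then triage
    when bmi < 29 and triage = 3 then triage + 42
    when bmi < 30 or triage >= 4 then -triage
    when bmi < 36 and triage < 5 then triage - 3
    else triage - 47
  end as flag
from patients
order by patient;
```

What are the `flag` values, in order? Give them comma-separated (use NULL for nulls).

patient=Alice: bmi < 28 and triage >= 1 → 3
patient=Eve: bmi < 21 or triage >= 5 → 1
patient=Gus: bmi < 21 or triage >= 5 → 3
patient=Kai: bmi < 36 and triage < 5 → 0
patient=Mira: bmi < 36 and triage < 5 → 0
patient=Noor: bmi < 21 or triage >= 5 → 5
patient=Omar: bmi < 36 and triage < 5 → -1
patient=Rosa: bmi < 21 or triage >= 5 → 4
patient=Sven: bmi < 21 or triage >= 5 → 5
patient=Xiu: bmi < 21 or triage >= 5 → 5
patient=Zane: bmi < 28 and triage >= 1 → 2

3, 1, 3, 0, 0, 5, -1, 4, 5, 5, 2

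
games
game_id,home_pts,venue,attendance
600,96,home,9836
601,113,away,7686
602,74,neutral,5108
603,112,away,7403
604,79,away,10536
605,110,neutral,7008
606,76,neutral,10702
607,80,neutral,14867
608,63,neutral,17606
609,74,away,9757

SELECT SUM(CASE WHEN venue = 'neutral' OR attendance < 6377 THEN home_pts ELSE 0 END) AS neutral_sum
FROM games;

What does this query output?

game_id=600: ✗
game_id=601: ✗
game_id=602: ✓ → 74
game_id=603: ✗
game_id=604: ✗
game_id=605: ✓ → 110
game_id=606: ✓ → 76
game_id=607: ✓ → 80
game_id=608: ✓ → 63
game_id=609: ✗
neutral_sum = 74 + 110 + 76 + 80 + 63 = 403

403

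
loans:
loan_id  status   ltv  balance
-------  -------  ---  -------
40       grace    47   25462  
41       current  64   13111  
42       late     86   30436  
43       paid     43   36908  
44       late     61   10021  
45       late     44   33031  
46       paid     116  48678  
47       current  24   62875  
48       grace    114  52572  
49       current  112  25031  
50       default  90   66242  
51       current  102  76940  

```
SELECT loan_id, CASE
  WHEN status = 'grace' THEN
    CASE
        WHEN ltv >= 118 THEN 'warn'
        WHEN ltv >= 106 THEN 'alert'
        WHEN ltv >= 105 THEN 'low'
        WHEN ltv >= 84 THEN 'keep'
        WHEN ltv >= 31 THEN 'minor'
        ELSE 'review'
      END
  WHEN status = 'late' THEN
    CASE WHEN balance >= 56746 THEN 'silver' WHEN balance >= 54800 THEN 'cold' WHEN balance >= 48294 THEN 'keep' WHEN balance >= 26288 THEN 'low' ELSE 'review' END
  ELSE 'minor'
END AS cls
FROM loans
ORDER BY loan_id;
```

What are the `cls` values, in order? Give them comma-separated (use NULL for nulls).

minor, minor, low, minor, review, low, minor, minor, alert, minor, minor, minor

loan_id=40: status='grace' → inner[ltv >= 31] → minor
loan_id=41: status='current' → outer ELSE → minor
loan_id=42: status='late' → inner[balance >= 26288] → low
loan_id=43: status='paid' → outer ELSE → minor
loan_id=44: status='late' → inner[ELSE] → review
loan_id=45: status='late' → inner[balance >= 26288] → low
loan_id=46: status='paid' → outer ELSE → minor
loan_id=47: status='current' → outer ELSE → minor
loan_id=48: status='grace' → inner[ltv >= 106] → alert
loan_id=49: status='current' → outer ELSE → minor
loan_id=50: status='default' → outer ELSE → minor
loan_id=51: status='current' → outer ELSE → minor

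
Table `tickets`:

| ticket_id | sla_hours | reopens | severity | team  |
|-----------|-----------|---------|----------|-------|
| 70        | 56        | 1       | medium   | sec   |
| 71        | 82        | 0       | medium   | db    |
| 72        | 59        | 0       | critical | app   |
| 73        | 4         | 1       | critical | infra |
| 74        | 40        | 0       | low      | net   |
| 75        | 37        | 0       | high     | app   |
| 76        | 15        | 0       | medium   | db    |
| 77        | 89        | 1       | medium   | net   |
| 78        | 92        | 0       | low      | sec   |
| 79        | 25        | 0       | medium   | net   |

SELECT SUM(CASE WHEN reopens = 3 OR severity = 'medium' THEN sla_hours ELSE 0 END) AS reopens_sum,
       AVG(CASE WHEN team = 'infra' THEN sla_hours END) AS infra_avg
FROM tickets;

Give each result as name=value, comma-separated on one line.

[reopens_sum: reopens = 3 OR severity = 'medium']
ticket_id=70: ✓ → 56
ticket_id=71: ✓ → 82
ticket_id=72: ✗
ticket_id=73: ✗
ticket_id=74: ✗
ticket_id=75: ✗
ticket_id=76: ✓ → 15
ticket_id=77: ✓ → 89
ticket_id=78: ✗
ticket_id=79: ✓ → 25
reopens_sum = 56 + 82 + 15 + 89 + 25 = 267
—
[infra_avg: team = 'infra']
ticket_id=70: ✗
ticket_id=71: ✗
ticket_id=72: ✗
ticket_id=73: ✓ → 4
ticket_id=74: ✗
ticket_id=75: ✗
ticket_id=76: ✗
ticket_id=77: ✗
ticket_id=78: ✗
ticket_id=79: ✗
infra_avg = 4

reopens_sum=267, infra_avg=4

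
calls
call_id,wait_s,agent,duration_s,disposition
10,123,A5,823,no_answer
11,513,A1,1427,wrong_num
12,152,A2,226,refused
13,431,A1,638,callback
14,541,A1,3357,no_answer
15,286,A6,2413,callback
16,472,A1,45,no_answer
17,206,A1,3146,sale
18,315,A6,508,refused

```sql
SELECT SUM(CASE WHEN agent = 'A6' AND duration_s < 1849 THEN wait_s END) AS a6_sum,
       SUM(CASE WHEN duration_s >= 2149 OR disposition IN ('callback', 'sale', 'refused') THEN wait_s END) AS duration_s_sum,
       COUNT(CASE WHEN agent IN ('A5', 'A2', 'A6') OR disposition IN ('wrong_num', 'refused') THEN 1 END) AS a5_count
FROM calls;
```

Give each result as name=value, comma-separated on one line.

[a6_sum: agent = 'A6' AND duration_s < 1849]
call_id=10: ✗
call_id=11: ✗
call_id=12: ✗
call_id=13: ✗
call_id=14: ✗
call_id=15: ✗
call_id=16: ✗
call_id=17: ✗
call_id=18: ✓ → 315
a6_sum = 315
—
[duration_s_sum: duration_s >= 2149 OR disposition IN ('callback', 'sale', 'refused')]
call_id=10: ✗
call_id=11: ✗
call_id=12: ✓ → 152
call_id=13: ✓ → 431
call_id=14: ✓ → 541
call_id=15: ✓ → 286
call_id=16: ✗
call_id=17: ✓ → 206
call_id=18: ✓ → 315
duration_s_sum = 152 + 431 + 541 + 286 + 206 + 315 = 1931
—
[a5_count: agent IN ('A5', 'A2', 'A6') OR disposition IN ('wrong_num', 'refused')]
call_id=10: ✓ → 1
call_id=11: ✓ → 1
call_id=12: ✓ → 1
call_id=13: ✗
call_id=14: ✗
call_id=15: ✓ → 1
call_id=16: ✗
call_id=17: ✗
call_id=18: ✓ → 1
a5_count = COUNT(1, 1, 1, 1, 1) = 5

a6_sum=315, duration_s_sum=1931, a5_count=5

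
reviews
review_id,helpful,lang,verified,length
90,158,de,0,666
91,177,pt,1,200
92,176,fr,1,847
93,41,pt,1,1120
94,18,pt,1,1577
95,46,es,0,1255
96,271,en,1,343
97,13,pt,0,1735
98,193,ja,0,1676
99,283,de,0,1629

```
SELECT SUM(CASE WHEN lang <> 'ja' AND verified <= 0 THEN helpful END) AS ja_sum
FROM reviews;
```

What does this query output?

500

review_id=90: ✓ → 158
review_id=91: ✗
review_id=92: ✗
review_id=93: ✗
review_id=94: ✗
review_id=95: ✓ → 46
review_id=96: ✗
review_id=97: ✓ → 13
review_id=98: ✗
review_id=99: ✓ → 283
ja_sum = 158 + 46 + 13 + 283 = 500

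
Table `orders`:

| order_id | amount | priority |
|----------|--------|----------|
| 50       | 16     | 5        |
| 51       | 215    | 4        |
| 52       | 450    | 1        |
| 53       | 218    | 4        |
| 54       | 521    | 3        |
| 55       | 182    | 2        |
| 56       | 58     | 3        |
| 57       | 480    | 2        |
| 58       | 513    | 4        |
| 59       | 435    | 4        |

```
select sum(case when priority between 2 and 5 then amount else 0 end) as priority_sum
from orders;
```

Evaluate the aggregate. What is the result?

2638

order_id=50: ✓ → 16
order_id=51: ✓ → 215
order_id=52: ✗
order_id=53: ✓ → 218
order_id=54: ✓ → 521
order_id=55: ✓ → 182
order_id=56: ✓ → 58
order_id=57: ✓ → 480
order_id=58: ✓ → 513
order_id=59: ✓ → 435
priority_sum = 16 + 215 + 218 + 521 + 182 + 58 + 480 + 513 + 435 = 2638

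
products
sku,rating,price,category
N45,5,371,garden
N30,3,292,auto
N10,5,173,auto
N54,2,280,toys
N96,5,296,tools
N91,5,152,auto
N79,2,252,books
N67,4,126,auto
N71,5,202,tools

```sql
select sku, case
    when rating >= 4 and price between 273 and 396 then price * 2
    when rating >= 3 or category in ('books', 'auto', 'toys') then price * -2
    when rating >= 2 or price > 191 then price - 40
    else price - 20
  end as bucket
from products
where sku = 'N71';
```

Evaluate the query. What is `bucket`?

-404

sku = N71: rating=5, price=202, category=tools.
rating >= 4 and price between 273 and 396 → false
rating >= 3 or category in ('books', 'auto', 'toys') → true → -404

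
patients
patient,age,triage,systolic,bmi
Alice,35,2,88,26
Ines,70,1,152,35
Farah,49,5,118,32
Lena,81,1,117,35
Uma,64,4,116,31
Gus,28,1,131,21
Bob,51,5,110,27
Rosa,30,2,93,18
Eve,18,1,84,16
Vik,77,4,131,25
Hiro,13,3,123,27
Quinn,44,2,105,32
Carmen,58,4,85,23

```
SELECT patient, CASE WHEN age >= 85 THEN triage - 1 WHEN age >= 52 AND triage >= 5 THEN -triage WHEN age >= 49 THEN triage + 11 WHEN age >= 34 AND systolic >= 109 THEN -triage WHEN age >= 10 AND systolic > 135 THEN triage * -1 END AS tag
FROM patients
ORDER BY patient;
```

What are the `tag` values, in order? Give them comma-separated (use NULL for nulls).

patient=Alice: (no match → NULL) → NULL
patient=Bob: age >= 49 → 16
patient=Carmen: age >= 49 → 15
patient=Eve: (no match → NULL) → NULL
patient=Farah: age >= 49 → 16
patient=Gus: (no match → NULL) → NULL
patient=Hiro: (no match → NULL) → NULL
patient=Ines: age >= 49 → 12
patient=Lena: age >= 49 → 12
patient=Quinn: (no match → NULL) → NULL
patient=Rosa: (no match → NULL) → NULL
patient=Uma: age >= 49 → 15
patient=Vik: age >= 49 → 15

NULL, 16, 15, NULL, 16, NULL, NULL, 12, 12, NULL, NULL, 15, 15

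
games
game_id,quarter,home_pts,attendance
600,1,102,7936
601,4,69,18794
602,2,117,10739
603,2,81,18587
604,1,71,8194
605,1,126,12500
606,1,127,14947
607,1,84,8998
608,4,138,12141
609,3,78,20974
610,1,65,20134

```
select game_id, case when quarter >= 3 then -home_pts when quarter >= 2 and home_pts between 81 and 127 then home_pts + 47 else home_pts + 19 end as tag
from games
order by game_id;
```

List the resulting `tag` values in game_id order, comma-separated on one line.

game_id=600: ELSE → 121
game_id=601: quarter >= 3 → -69
game_id=602: quarter >= 2 and home_pts between 81 and 127 → 164
game_id=603: quarter >= 2 and home_pts between 81 and 127 → 128
game_id=604: ELSE → 90
game_id=605: ELSE → 145
game_id=606: ELSE → 146
game_id=607: ELSE → 103
game_id=608: quarter >= 3 → -138
game_id=609: quarter >= 3 → -78
game_id=610: ELSE → 84

121, -69, 164, 128, 90, 145, 146, 103, -138, -78, 84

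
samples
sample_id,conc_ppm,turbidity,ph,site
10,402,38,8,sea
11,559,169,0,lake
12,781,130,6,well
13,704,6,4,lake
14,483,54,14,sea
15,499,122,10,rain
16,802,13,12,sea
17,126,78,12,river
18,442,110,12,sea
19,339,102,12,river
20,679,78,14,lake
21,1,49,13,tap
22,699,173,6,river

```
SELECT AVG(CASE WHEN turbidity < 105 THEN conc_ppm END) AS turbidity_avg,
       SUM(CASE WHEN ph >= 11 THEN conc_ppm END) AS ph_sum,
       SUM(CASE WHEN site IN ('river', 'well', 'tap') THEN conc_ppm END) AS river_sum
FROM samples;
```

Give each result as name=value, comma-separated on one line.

[turbidity_avg: turbidity < 105]
sample_id=10: ✓ → 402
sample_id=11: ✗
sample_id=12: ✗
sample_id=13: ✓ → 704
sample_id=14: ✓ → 483
sample_id=15: ✗
sample_id=16: ✓ → 802
sample_id=17: ✓ → 126
sample_id=18: ✗
sample_id=19: ✓ → 339
sample_id=20: ✓ → 679
sample_id=21: ✓ → 1
sample_id=22: ✗
turbidity_avg = (402 + 704 + 483 + 802 + 126 + 339 + 679 + 1) / 8 = 442
—
[ph_sum: ph >= 11]
sample_id=10: ✗
sample_id=11: ✗
sample_id=12: ✗
sample_id=13: ✗
sample_id=14: ✓ → 483
sample_id=15: ✗
sample_id=16: ✓ → 802
sample_id=17: ✓ → 126
sample_id=18: ✓ → 442
sample_id=19: ✓ → 339
sample_id=20: ✓ → 679
sample_id=21: ✓ → 1
sample_id=22: ✗
ph_sum = 483 + 802 + 126 + 442 + 339 + 679 + 1 = 2872
—
[river_sum: site IN ('river', 'well', 'tap')]
sample_id=10: ✗
sample_id=11: ✗
sample_id=12: ✓ → 781
sample_id=13: ✗
sample_id=14: ✗
sample_id=15: ✗
sample_id=16: ✗
sample_id=17: ✓ → 126
sample_id=18: ✗
sample_id=19: ✓ → 339
sample_id=20: ✗
sample_id=21: ✓ → 1
sample_id=22: ✓ → 699
river_sum = 781 + 126 + 339 + 1 + 699 = 1946

turbidity_avg=442, ph_sum=2872, river_sum=1946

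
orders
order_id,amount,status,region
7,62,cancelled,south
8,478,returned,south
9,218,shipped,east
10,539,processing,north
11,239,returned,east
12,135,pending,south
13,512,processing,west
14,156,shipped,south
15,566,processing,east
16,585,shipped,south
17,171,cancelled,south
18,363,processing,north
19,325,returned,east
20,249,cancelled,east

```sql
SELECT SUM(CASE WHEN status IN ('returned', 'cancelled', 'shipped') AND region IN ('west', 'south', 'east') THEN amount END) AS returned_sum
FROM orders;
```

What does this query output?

2483

order_id=7: ✓ → 62
order_id=8: ✓ → 478
order_id=9: ✓ → 218
order_id=10: ✗
order_id=11: ✓ → 239
order_id=12: ✗
order_id=13: ✗
order_id=14: ✓ → 156
order_id=15: ✗
order_id=16: ✓ → 585
order_id=17: ✓ → 171
order_id=18: ✗
order_id=19: ✓ → 325
order_id=20: ✓ → 249
returned_sum = 62 + 478 + 218 + 239 + 156 + 585 + 171 + 325 + 249 = 2483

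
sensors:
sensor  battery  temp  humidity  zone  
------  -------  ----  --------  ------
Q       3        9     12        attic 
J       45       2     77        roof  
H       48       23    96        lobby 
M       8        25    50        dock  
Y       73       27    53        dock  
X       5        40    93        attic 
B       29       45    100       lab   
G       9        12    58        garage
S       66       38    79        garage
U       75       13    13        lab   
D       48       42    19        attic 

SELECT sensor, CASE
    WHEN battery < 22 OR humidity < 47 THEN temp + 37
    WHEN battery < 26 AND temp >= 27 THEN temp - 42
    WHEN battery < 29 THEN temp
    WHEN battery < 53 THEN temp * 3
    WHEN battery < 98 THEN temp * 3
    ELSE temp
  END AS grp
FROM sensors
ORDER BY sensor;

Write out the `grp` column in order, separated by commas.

135, 79, 49, 69, 6, 62, 46, 114, 50, 77, 81

sensor=B: battery < 53 → 135
sensor=D: battery < 22 OR humidity < 47 → 79
sensor=G: battery < 22 OR humidity < 47 → 49
sensor=H: battery < 53 → 69
sensor=J: battery < 53 → 6
sensor=M: battery < 22 OR humidity < 47 → 62
sensor=Q: battery < 22 OR humidity < 47 → 46
sensor=S: battery < 98 → 114
sensor=U: battery < 22 OR humidity < 47 → 50
sensor=X: battery < 22 OR humidity < 47 → 77
sensor=Y: battery < 98 → 81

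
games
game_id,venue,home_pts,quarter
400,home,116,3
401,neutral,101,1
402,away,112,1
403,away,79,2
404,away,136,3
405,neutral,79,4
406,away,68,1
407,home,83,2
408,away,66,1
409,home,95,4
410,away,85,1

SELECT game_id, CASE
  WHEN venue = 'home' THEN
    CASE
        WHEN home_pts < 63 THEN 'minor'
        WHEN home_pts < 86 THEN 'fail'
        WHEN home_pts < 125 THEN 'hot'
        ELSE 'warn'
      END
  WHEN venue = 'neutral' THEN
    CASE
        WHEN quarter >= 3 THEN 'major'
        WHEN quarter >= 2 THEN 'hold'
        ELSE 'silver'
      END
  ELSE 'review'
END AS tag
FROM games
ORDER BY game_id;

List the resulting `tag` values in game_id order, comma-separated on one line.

game_id=400: venue='home' → inner[home_pts < 125] → hot
game_id=401: venue='neutral' → inner[ELSE] → silver
game_id=402: venue='away' → outer ELSE → review
game_id=403: venue='away' → outer ELSE → review
game_id=404: venue='away' → outer ELSE → review
game_id=405: venue='neutral' → inner[quarter >= 3] → major
game_id=406: venue='away' → outer ELSE → review
game_id=407: venue='home' → inner[home_pts < 86] → fail
game_id=408: venue='away' → outer ELSE → review
game_id=409: venue='home' → inner[home_pts < 125] → hot
game_id=410: venue='away' → outer ELSE → review

hot, silver, review, review, review, major, review, fail, review, hot, review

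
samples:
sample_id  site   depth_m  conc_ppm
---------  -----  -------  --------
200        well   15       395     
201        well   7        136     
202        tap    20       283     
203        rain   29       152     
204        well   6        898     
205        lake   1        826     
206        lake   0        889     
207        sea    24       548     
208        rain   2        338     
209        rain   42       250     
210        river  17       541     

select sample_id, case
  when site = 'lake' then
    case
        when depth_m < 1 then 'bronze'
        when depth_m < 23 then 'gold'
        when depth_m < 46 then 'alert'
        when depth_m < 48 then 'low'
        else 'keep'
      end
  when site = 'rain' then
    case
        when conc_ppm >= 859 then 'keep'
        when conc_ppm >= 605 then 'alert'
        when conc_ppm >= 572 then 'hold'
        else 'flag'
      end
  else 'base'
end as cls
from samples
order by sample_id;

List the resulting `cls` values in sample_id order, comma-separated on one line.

sample_id=200: site='well' → outer ELSE → base
sample_id=201: site='well' → outer ELSE → base
sample_id=202: site='tap' → outer ELSE → base
sample_id=203: site='rain' → inner[ELSE] → flag
sample_id=204: site='well' → outer ELSE → base
sample_id=205: site='lake' → inner[depth_m < 23] → gold
sample_id=206: site='lake' → inner[depth_m < 1] → bronze
sample_id=207: site='sea' → outer ELSE → base
sample_id=208: site='rain' → inner[ELSE] → flag
sample_id=209: site='rain' → inner[ELSE] → flag
sample_id=210: site='river' → outer ELSE → base

base, base, base, flag, base, gold, bronze, base, flag, flag, base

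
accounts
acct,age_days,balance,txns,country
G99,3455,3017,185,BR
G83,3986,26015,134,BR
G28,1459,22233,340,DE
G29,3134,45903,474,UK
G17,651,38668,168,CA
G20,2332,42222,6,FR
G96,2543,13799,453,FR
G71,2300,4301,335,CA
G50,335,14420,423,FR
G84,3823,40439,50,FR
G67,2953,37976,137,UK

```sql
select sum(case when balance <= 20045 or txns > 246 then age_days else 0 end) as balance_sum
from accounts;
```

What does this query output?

acct=G99: ✓ → 3455
acct=G83: ✗
acct=G28: ✓ → 1459
acct=G29: ✓ → 3134
acct=G17: ✗
acct=G20: ✗
acct=G96: ✓ → 2543
acct=G71: ✓ → 2300
acct=G50: ✓ → 335
acct=G84: ✗
acct=G67: ✗
balance_sum = 3455 + 1459 + 3134 + 2543 + 2300 + 335 = 13226

13226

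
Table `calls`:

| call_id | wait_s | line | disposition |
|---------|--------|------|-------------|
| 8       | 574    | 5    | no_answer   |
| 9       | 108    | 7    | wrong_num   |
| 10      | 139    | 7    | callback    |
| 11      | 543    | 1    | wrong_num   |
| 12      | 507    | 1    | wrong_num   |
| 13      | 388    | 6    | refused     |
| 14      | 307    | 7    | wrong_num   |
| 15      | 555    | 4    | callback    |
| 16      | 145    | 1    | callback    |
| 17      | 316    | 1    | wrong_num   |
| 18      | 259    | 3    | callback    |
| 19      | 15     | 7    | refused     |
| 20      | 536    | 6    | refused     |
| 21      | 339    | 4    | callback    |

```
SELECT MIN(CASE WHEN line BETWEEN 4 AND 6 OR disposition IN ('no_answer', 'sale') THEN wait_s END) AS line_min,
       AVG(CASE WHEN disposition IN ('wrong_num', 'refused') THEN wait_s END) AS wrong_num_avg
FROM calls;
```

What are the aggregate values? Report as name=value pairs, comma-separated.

line_min=339, wrong_num_avg=340

[line_min: line BETWEEN 4 AND 6 OR disposition IN ('no_answer', 'sale')]
call_id=8: ✓ → 574
call_id=9: ✗
call_id=10: ✗
call_id=11: ✗
call_id=12: ✗
call_id=13: ✓ → 388
call_id=14: ✗
call_id=15: ✓ → 555
call_id=16: ✗
call_id=17: ✗
call_id=18: ✗
call_id=19: ✗
call_id=20: ✓ → 536
call_id=21: ✓ → 339
line_min = MIN(574, 388, 555, 536, 339) = 339
—
[wrong_num_avg: disposition IN ('wrong_num', 'refused')]
call_id=8: ✗
call_id=9: ✓ → 108
call_id=10: ✗
call_id=11: ✓ → 543
call_id=12: ✓ → 507
call_id=13: ✓ → 388
call_id=14: ✓ → 307
call_id=15: ✗
call_id=16: ✗
call_id=17: ✓ → 316
call_id=18: ✗
call_id=19: ✓ → 15
call_id=20: ✓ → 536
call_id=21: ✗
wrong_num_avg = (108 + 543 + 507 + 388 + 307 + 316 + 15 + 536) / 8 = 340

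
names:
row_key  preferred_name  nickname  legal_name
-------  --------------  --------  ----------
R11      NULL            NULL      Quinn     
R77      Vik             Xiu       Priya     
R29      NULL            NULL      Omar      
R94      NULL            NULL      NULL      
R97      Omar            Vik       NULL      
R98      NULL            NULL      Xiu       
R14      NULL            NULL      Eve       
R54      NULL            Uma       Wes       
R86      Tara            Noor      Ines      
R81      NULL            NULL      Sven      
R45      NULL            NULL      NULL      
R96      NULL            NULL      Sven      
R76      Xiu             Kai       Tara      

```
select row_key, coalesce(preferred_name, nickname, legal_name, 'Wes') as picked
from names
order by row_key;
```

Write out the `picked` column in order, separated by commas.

Quinn, Eve, Omar, Wes, Uma, Xiu, Vik, Sven, Tara, Wes, Sven, Omar, Xiu

row_key=R11: preferred_name=NULL, nickname=NULL, legal_name=Quinn → Quinn
row_key=R14: preferred_name=NULL, nickname=NULL, legal_name=Eve → Eve
row_key=R29: preferred_name=NULL, nickname=NULL, legal_name=Omar → Omar
row_key=R45: preferred_name=NULL, nickname=NULL, legal_name=NULL, → literal Wes → Wes
row_key=R54: preferred_name=NULL, nickname=Uma → Uma
row_key=R76: preferred_name=Xiu → Xiu
row_key=R77: preferred_name=Vik → Vik
row_key=R81: preferred_name=NULL, nickname=NULL, legal_name=Sven → Sven
row_key=R86: preferred_name=Tara → Tara
row_key=R94: preferred_name=NULL, nickname=NULL, legal_name=NULL, → literal Wes → Wes
row_key=R96: preferred_name=NULL, nickname=NULL, legal_name=Sven → Sven
row_key=R97: preferred_name=Omar → Omar
row_key=R98: preferred_name=NULL, nickname=NULL, legal_name=Xiu → Xiu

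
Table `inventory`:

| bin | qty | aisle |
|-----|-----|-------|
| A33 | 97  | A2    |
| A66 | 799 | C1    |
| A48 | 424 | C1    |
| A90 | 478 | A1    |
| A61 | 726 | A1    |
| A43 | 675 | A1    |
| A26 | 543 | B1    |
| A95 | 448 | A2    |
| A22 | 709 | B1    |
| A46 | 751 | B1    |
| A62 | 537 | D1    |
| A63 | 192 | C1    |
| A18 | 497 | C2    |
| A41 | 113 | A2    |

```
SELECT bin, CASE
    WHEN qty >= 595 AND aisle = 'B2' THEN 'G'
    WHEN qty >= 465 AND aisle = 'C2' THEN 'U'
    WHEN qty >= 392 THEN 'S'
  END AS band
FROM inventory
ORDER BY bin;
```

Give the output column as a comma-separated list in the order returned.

U, S, S, NULL, NULL, S, S, S, S, S, NULL, S, S, S

bin=A18: qty >= 465 AND aisle = 'C2' → U
bin=A22: qty >= 392 → S
bin=A26: qty >= 392 → S
bin=A33: (no match → NULL) → NULL
bin=A41: (no match → NULL) → NULL
bin=A43: qty >= 392 → S
bin=A46: qty >= 392 → S
bin=A48: qty >= 392 → S
bin=A61: qty >= 392 → S
bin=A62: qty >= 392 → S
bin=A63: (no match → NULL) → NULL
bin=A66: qty >= 392 → S
bin=A90: qty >= 392 → S
bin=A95: qty >= 392 → S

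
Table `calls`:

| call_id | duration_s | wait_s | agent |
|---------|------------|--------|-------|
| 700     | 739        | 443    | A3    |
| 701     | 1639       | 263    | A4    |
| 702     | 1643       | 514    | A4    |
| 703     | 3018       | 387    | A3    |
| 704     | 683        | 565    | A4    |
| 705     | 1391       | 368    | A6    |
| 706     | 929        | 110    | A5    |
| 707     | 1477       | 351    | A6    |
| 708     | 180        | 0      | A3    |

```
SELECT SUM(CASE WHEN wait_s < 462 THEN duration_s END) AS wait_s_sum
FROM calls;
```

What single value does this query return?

call_id=700: ✓ → 739
call_id=701: ✓ → 1639
call_id=702: ✗
call_id=703: ✓ → 3018
call_id=704: ✗
call_id=705: ✓ → 1391
call_id=706: ✓ → 929
call_id=707: ✓ → 1477
call_id=708: ✓ → 180
wait_s_sum = 739 + 1639 + 3018 + 1391 + 929 + 1477 + 180 = 9373

9373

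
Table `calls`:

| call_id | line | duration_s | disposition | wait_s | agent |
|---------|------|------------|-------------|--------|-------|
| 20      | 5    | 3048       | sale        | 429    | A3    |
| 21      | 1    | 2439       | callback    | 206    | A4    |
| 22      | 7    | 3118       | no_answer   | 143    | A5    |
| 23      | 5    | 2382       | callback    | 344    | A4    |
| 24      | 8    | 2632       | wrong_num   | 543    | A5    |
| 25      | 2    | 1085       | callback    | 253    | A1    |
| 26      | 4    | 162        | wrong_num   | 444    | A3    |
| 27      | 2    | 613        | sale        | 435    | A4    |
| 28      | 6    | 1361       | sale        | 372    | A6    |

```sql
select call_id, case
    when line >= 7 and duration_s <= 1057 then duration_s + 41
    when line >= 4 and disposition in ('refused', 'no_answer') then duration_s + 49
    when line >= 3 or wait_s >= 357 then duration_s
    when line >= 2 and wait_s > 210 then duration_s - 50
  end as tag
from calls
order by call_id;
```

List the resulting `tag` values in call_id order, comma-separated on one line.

3048, NULL, 3167, 2382, 2632, 1035, 162, 613, 1361

call_id=20: line >= 3 or wait_s >= 357 → 3048
call_id=21: (no match → NULL) → NULL
call_id=22: line >= 4 and disposition in ('refused', 'no_answer') → 3167
call_id=23: line >= 3 or wait_s >= 357 → 2382
call_id=24: line >= 3 or wait_s >= 357 → 2632
call_id=25: line >= 2 and wait_s > 210 → 1035
call_id=26: line >= 3 or wait_s >= 357 → 162
call_id=27: line >= 3 or wait_s >= 357 → 613
call_id=28: line >= 3 or wait_s >= 357 → 1361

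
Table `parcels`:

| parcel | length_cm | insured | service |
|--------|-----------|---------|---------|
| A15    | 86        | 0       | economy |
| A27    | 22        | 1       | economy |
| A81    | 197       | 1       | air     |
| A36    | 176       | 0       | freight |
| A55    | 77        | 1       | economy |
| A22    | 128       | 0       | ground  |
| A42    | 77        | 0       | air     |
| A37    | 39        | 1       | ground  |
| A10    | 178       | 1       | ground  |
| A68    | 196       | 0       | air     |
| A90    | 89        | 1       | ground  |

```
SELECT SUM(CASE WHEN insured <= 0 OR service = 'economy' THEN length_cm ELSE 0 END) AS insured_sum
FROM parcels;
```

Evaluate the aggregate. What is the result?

762

parcel=A15: ✓ → 86
parcel=A27: ✓ → 22
parcel=A81: ✗
parcel=A36: ✓ → 176
parcel=A55: ✓ → 77
parcel=A22: ✓ → 128
parcel=A42: ✓ → 77
parcel=A37: ✗
parcel=A10: ✗
parcel=A68: ✓ → 196
parcel=A90: ✗
insured_sum = 86 + 22 + 176 + 77 + 128 + 77 + 196 = 762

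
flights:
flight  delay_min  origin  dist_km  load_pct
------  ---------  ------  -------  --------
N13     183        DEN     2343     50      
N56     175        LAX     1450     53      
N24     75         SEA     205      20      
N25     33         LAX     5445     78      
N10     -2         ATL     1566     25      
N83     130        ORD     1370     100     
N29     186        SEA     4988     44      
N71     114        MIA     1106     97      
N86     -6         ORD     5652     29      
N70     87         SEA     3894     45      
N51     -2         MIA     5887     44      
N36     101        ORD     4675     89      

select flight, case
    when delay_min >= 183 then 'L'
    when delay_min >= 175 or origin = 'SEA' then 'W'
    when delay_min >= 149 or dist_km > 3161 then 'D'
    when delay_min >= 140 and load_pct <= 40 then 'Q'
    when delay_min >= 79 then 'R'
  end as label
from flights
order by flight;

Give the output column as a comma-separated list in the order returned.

NULL, L, W, D, L, D, D, W, W, R, R, D

flight=N10: (no match → NULL) → NULL
flight=N13: delay_min >= 183 → L
flight=N24: delay_min >= 175 or origin = 'SEA' → W
flight=N25: delay_min >= 149 or dist_km > 3161 → D
flight=N29: delay_min >= 183 → L
flight=N36: delay_min >= 149 or dist_km > 3161 → D
flight=N51: delay_min >= 149 or dist_km > 3161 → D
flight=N56: delay_min >= 175 or origin = 'SEA' → W
flight=N70: delay_min >= 175 or origin = 'SEA' → W
flight=N71: delay_min >= 79 → R
flight=N83: delay_min >= 79 → R
flight=N86: delay_min >= 149 or dist_km > 3161 → D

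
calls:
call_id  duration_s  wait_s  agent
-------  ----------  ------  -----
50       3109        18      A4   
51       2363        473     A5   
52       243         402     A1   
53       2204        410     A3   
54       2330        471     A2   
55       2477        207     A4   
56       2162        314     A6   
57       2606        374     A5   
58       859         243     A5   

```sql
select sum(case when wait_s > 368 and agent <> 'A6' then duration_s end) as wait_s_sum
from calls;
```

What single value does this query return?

call_id=50: ✗
call_id=51: ✓ → 2363
call_id=52: ✓ → 243
call_id=53: ✓ → 2204
call_id=54: ✓ → 2330
call_id=55: ✗
call_id=56: ✗
call_id=57: ✓ → 2606
call_id=58: ✗
wait_s_sum = 2363 + 243 + 2204 + 2330 + 2606 = 9746

9746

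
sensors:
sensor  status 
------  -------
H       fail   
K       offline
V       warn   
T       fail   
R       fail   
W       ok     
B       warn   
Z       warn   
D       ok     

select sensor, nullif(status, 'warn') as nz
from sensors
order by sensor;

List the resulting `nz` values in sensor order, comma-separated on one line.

NULL, ok, fail, offline, fail, fail, NULL, ok, NULL

sensor=B: status=warn vs warn: equal → NULL
sensor=D: status=ok vs warn: differ → ok
sensor=H: status=fail vs warn: differ → fail
sensor=K: status=offline vs warn: differ → offline
sensor=R: status=fail vs warn: differ → fail
sensor=T: status=fail vs warn: differ → fail
sensor=V: status=warn vs warn: equal → NULL
sensor=W: status=ok vs warn: differ → ok
sensor=Z: status=warn vs warn: equal → NULL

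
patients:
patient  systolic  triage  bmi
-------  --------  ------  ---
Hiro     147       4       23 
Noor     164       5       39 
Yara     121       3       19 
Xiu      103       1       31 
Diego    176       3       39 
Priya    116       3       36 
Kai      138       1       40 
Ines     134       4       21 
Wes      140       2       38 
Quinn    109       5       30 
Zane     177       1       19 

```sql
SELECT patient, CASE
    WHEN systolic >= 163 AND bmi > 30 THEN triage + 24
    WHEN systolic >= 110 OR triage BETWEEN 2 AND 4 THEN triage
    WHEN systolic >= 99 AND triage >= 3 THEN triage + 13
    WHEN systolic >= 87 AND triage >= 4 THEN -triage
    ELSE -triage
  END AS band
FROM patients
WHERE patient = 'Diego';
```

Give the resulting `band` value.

patient = Diego: systolic=176, triage=3, bmi=39.
systolic >= 163 AND bmi > 30 → true → 27

27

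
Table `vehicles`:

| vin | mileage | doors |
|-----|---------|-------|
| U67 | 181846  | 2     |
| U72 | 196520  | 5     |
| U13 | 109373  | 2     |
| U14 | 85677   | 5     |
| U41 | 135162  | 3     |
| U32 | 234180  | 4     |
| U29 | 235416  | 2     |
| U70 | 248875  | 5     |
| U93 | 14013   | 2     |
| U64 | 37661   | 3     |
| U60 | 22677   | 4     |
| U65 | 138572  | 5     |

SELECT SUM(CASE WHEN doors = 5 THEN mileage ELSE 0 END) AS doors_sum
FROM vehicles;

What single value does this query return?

vin=U67: ✗
vin=U72: ✓ → 196520
vin=U13: ✗
vin=U14: ✓ → 85677
vin=U41: ✗
vin=U32: ✗
vin=U29: ✗
vin=U70: ✓ → 248875
vin=U93: ✗
vin=U64: ✗
vin=U60: ✗
vin=U65: ✓ → 138572
doors_sum = 196520 + 85677 + 248875 + 138572 = 669644

669644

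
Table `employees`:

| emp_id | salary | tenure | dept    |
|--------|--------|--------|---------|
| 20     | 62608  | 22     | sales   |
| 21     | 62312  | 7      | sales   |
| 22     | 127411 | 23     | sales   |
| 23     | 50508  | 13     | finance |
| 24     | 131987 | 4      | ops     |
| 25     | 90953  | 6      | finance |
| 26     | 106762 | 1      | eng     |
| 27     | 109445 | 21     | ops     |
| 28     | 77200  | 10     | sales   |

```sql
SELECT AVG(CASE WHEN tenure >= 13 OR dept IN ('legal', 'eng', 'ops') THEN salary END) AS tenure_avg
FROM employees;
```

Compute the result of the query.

emp_id=20: ✓ → 62608
emp_id=21: ✗
emp_id=22: ✓ → 127411
emp_id=23: ✓ → 50508
emp_id=24: ✓ → 131987
emp_id=25: ✗
emp_id=26: ✓ → 106762
emp_id=27: ✓ → 109445
emp_id=28: ✗
tenure_avg = (62608 + 127411 + 50508 + 131987 + 106762 + 109445) / 6 = 98120.1666666667

98120.1666666667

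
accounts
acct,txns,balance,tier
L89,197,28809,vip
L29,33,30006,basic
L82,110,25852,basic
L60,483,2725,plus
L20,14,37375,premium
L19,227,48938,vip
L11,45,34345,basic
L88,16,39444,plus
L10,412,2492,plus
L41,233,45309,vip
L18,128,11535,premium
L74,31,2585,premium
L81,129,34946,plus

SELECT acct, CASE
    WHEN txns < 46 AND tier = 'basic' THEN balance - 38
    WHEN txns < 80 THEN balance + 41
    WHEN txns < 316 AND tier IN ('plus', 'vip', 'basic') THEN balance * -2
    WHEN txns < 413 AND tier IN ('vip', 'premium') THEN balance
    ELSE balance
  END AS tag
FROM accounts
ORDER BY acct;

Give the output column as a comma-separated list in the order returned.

acct=L10: ELSE → 2492
acct=L11: txns < 46 AND tier = 'basic' → 34307
acct=L18: txns < 413 AND tier IN ('vip', 'premium') → 11535
acct=L19: txns < 316 AND tier IN ('plus', 'vip', 'basic') → -97876
acct=L20: txns < 80 → 37416
acct=L29: txns < 46 AND tier = 'basic' → 29968
acct=L41: txns < 316 AND tier IN ('plus', 'vip', 'basic') → -90618
acct=L60: ELSE → 2725
acct=L74: txns < 80 → 2626
acct=L81: txns < 316 AND tier IN ('plus', 'vip', 'basic') → -69892
acct=L82: txns < 316 AND tier IN ('plus', 'vip', 'basic') → -51704
acct=L88: txns < 80 → 39485
acct=L89: txns < 316 AND tier IN ('plus', 'vip', 'basic') → -57618

2492, 34307, 11535, -97876, 37416, 29968, -90618, 2725, 2626, -69892, -51704, 39485, -57618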